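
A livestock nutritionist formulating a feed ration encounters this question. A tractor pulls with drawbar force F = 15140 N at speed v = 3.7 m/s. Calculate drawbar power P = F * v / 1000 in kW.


P = F * v / 1000
  = 15140 * 3.7 / 1000
  = 56018 / 1000
  = 56.02 kW


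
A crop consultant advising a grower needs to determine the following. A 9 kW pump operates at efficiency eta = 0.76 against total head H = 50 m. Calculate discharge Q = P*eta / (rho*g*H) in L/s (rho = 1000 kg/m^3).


Q = (P * 1000 * eta) / (rho * g * H)
  = (9 * 1000 * 0.76) / (1000 * 9.81 * 50)
  = 6840 / 490500
  = 0.01394 m^3/s = 13.94 L/s


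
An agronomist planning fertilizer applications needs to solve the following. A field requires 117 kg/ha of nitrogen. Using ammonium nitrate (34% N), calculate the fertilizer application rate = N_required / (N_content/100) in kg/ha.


Rate = N_required / (N_content / 100)
     = 117 / (34 / 100)
     = 117 / 0.34
     = 344.12 kg/ha


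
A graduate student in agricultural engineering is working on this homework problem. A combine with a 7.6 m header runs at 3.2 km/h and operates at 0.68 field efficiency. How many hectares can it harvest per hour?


C = w * v * eta_f / 10
  = 7.6 * 3.2 * 0.68 / 10
  = 16.54 / 10
  = 1.65 ha/h


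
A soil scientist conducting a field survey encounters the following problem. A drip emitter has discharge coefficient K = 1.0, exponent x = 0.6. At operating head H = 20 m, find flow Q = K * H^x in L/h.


Q = K * H^x
  = 1.0 * 20^0.6
  = 1.0 * 6.0342
  = 6.03 L/h


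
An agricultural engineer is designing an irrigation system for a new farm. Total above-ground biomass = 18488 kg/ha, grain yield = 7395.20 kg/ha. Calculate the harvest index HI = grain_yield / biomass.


HI = grain_yield / biomass
   = 7395.20 / 18488
   = 0.40


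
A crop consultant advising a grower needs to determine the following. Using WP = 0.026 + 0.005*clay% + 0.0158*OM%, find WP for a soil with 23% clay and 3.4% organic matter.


WP = 0.026 + 0.005*23 + 0.0158*3.4
   = 0.026 + 0.1150 + 0.0537
   = 0.1947


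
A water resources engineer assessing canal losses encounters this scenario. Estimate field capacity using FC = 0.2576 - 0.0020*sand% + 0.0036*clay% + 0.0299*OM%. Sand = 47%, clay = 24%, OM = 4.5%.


FC = 0.2576 - 0.0020*47 + 0.0036*24 + 0.0299*4.5
   = 0.2576 - 0.0940 + 0.0864 + 0.1346
   = 0.3846


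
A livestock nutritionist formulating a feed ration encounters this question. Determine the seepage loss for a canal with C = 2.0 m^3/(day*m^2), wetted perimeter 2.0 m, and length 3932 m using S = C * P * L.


S = C * P * L
  = 2.0 * 2.0 * 3932
  = 15728 m^3/day


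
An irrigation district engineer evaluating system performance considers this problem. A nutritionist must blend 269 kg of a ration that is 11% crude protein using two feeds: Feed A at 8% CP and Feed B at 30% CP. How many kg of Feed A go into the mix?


parts_A = CP_b - target = 30 - 11 = 19
parts_B = target - CP_a = 11 - 8 = 3
total_parts = 19 + 3 = 22
Feed A = 269 * 19 / 22 = 232.32 kg
Feed B = 269 * 3 / 22 = 36.68 kg

232.32 kg


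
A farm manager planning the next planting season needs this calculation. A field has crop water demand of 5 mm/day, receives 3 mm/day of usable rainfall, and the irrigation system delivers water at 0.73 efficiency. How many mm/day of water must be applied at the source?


IWR = (ETc - Pe) / Ea
    = (5 - 3) / 0.73
    = 2 / 0.73
    = 2.74 mm/day


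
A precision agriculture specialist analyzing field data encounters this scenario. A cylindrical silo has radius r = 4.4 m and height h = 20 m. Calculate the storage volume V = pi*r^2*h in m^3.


V = pi * r^2 * h
  = pi * 4.4^2 * 20
  = pi * 19.36 * 20
  = 1216.42 m^3


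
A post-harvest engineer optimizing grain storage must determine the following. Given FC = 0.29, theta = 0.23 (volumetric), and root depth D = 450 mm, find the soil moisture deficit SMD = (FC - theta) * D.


SMD = (FC - theta) * D
    = (0.29 - 0.23) * 450
    = 0.060 * 450
    = 27 mm


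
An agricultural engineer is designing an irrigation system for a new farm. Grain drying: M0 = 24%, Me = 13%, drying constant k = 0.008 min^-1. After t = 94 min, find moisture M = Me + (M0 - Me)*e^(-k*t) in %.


M = Me + (M0 - Me) * e^(-k*t)
  = 13 + (24 - 13) * e^(-0.008*94)
  = 13 + 11 * e^(-0.752)
  = 13 + 11 * 0.47142
  = 13 + 5.1857
  = 18.19%


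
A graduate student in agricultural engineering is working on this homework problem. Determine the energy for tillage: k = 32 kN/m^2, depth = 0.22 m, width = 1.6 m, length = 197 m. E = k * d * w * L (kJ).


E = k * d * w * L
  = 32 * 0.22 * 1.6 * 197
  = 2219.01 kJ


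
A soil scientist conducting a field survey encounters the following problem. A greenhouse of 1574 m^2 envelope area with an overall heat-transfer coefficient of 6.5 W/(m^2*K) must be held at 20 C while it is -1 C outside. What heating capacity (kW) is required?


dT = 20 - (-1) = 21 K
Q = U * A * dT
  = 6.5 * 1574 * 21
  = 214851 W = 214.85 kW


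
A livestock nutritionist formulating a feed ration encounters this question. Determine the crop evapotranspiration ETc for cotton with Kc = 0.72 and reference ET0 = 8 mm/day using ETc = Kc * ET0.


ETc = Kc * ET0
    = 0.72 * 8
    = 5.76 mm/day


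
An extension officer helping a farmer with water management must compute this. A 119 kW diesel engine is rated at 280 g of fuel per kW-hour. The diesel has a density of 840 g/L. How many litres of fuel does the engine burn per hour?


FC = P * BSFC / rho_fuel
   = 119 * 280 / 840
   = 33320 / 840
   = 39.67 L/h


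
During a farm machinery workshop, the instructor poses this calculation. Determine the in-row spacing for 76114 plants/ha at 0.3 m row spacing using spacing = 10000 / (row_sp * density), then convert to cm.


spacing = 10000 / (row_sp * density)
        = 10000 / (0.3 * 76114)
        = 10000 / 22834.20
        = 0.43794 m = 43.79 cm


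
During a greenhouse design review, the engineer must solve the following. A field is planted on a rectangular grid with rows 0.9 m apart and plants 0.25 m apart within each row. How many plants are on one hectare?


D = 10000 / (row_sp * plant_sp)
  = 10000 / (0.9 * 0.25)
  = 10000 / 0.2250
  = 44444.44 plants/ha


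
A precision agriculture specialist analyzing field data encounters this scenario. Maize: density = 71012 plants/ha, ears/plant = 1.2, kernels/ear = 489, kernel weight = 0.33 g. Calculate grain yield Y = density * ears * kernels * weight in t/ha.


Y = density * ears * kernels * kw
  = 71012 * 1.2 * 489 * 0.33 g/ha
  = 13751047.73 g/ha
  = 13751.05 kg/ha = 13.75 t/ha


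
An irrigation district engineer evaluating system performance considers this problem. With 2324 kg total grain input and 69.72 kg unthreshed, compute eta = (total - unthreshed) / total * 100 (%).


eta = (total - unthreshed) / total * 100
    = (2324 - 69.72) / 2324 * 100
    = 2254.28 / 2324 * 100
    = 97%


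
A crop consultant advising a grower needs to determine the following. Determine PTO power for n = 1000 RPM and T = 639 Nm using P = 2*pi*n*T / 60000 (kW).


P = 2*pi*n*T / 60000
  = 2*pi * 1000 * 639 / 60000
  = 4014955.41 / 60000
  = 66.92 kW


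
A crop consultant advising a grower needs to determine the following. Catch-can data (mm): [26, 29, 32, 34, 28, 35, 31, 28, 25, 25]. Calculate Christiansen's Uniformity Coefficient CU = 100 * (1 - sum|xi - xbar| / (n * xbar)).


xbar = 293 / 10 = 29.300
sum|xi - xbar| = 29.600
CU = 100 * (1 - 29.600 / (10 * 29.300))
   = 100 * (1 - 0.1010)
   = 89.90%


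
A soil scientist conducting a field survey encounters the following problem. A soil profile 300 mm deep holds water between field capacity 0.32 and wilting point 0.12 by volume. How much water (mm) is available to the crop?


AW = (FC - WP) * D
   = (0.32 - 0.12) * 300
   = 0.20 * 300
   = 60 mm


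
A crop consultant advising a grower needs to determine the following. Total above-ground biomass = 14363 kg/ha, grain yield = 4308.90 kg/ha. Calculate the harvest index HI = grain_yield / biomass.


HI = grain_yield / biomass
   = 4308.90 / 14363
   = 0.30


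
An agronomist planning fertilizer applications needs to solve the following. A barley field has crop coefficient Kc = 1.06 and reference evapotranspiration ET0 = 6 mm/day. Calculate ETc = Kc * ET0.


ETc = Kc * ET0
    = 1.06 * 6
    = 6.36 mm/day


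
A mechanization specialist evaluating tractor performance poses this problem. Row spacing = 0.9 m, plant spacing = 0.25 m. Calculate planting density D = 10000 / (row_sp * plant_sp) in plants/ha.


D = 10000 / (row_sp * plant_sp)
  = 10000 / (0.9 * 0.25)
  = 10000 / 0.2250
  = 44444.44 plants/ha


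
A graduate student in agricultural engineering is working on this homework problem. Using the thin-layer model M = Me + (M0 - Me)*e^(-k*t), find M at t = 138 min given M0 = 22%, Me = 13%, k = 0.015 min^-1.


M = Me + (M0 - Me) * e^(-k*t)
  = 13 + (22 - 13) * e^(-0.015*138)
  = 13 + 9 * e^(-2.070)
  = 13 + 9 * 0.12619
  = 13 + 1.1357
  = 14.14%


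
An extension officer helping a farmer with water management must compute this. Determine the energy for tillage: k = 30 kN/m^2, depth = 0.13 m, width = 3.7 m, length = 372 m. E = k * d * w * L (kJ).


E = k * d * w * L
  = 30 * 0.13 * 3.7 * 372
  = 5367.96 kJ


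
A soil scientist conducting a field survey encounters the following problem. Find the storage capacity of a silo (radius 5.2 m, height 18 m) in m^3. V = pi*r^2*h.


V = pi * r^2 * h
  = pi * 5.2^2 * 18
  = pi * 27.04 * 18
  = 1529.08 m^3


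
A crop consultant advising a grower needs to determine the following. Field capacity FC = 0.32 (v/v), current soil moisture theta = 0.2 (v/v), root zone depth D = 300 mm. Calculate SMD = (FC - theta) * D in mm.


SMD = (FC - theta) * D
    = (0.32 - 0.2) * 300
    = 0.120 * 300
    = 36 mm


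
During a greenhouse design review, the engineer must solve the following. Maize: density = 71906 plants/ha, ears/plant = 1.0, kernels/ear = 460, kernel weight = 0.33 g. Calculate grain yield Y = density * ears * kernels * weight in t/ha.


Y = density * ears * kernels * kw
  = 71906 * 1.0 * 460 * 0.33 g/ha
  = 10915330.80 g/ha
  = 10915.33 kg/ha = 10.92 t/ha


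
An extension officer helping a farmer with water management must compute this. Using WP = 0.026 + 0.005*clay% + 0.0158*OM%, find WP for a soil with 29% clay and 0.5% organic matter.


WP = 0.026 + 0.005*29 + 0.0158*0.5
   = 0.026 + 0.1450 + 0.0079
   = 0.1789


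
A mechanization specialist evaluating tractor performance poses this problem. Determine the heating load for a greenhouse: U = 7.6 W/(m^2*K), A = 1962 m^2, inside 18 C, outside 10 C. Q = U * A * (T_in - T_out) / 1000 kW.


dT = 18 - (10) = 8 K
Q = U * A * dT
  = 7.6 * 1962 * 8
  = 119289.60 W = 119.29 kW


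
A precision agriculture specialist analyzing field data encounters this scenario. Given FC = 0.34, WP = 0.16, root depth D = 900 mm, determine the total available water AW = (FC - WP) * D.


AW = (FC - WP) * D
   = (0.34 - 0.16) * 900
   = 0.18 * 900
   = 162 mm


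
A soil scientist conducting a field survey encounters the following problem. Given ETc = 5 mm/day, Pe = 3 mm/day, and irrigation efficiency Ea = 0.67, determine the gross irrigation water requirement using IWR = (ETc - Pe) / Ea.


IWR = (ETc - Pe) / Ea
    = (5 - 3) / 0.67
    = 2 / 0.67
    = 2.99 mm/day


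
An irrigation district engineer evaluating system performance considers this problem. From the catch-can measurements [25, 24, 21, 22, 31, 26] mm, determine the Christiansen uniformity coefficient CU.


xbar = 149 / 6 = 24.833
sum|xi - xbar| = 15
CU = 100 * (1 - 15 / (6 * 24.833))
   = 100 * (1 - 0.1007)
   = 89.93%


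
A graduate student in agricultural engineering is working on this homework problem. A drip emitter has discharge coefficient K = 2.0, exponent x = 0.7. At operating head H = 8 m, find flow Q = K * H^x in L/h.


Q = K * H^x
  = 2.0 * 8^0.7
  = 2.0 * 4.2871
  = 8.57 L/h


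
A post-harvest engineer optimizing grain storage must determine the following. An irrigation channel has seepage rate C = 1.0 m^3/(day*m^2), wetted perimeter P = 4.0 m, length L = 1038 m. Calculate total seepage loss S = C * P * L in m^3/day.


S = C * P * L
  = 1.0 * 4.0 * 1038
  = 4152 m^3/day


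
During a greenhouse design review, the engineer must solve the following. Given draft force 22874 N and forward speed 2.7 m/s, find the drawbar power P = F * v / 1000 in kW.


P = F * v / 1000
  = 22874 * 2.7 / 1000
  = 61759.80 / 1000
  = 61.76 kW


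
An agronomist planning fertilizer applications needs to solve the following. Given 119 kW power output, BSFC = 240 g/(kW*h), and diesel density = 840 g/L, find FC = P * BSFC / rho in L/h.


FC = P * BSFC / rho_fuel
   = 119 * 240 / 840
   = 28560 / 840
   = 34 L/h


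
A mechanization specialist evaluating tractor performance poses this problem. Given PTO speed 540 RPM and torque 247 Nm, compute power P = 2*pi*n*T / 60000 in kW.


P = 2*pi*n*T / 60000
  = 2*pi * 540 * 247 / 60000
  = 838051.26 / 60000
  = 13.97 kW


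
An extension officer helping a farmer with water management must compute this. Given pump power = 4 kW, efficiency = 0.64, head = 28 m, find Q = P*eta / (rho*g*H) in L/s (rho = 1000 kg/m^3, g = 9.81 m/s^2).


Q = (P * 1000 * eta) / (rho * g * H)
  = (4 * 1000 * 0.64) / (1000 * 9.81 * 28)
  = 2560 / 274680
  = 0.00932 m^3/s = 9.32 L/s


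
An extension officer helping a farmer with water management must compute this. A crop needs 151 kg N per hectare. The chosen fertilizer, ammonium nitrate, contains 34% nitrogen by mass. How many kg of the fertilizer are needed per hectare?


Rate = N_required / (N_content / 100)
     = 151 / (34 / 100)
     = 151 / 0.34
     = 444.12 kg/ha


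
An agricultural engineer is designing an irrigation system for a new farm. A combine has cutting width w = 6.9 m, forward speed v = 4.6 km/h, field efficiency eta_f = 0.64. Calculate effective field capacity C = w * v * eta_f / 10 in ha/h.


C = w * v * eta_f / 10
  = 6.9 * 4.6 * 0.64 / 10
  = 20.31 / 10
  = 2.03 ha/h


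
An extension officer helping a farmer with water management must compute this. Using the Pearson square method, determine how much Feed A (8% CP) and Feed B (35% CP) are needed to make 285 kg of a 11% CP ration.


parts_A = CP_b - target = 35 - 11 = 24
parts_B = target - CP_a = 11 - 8 = 3
total_parts = 24 + 3 = 27
Feed A = 285 * 24 / 27 = 253.33 kg
Feed B = 285 * 3 / 27 = 31.67 kg

253.33 kg


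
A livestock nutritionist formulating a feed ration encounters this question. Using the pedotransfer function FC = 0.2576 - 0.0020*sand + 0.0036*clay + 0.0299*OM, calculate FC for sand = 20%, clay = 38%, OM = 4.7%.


FC = 0.2576 - 0.0020*20 + 0.0036*38 + 0.0299*4.7
   = 0.2576 - 0.0400 + 0.1368 + 0.1405
   = 0.4949


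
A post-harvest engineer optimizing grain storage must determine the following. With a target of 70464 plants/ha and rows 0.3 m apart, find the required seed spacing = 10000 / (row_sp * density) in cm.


spacing = 10000 / (row_sp * density)
        = 10000 / (0.3 * 70464)
        = 10000 / 21139.20
        = 0.47305 m = 47.31 cm


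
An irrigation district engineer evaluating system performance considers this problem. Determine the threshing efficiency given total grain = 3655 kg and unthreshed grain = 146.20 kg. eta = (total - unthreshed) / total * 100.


eta = (total - unthreshed) / total * 100
    = (3655 - 146.20) / 3655 * 100
    = 3508.80 / 3655 * 100
    = 96%


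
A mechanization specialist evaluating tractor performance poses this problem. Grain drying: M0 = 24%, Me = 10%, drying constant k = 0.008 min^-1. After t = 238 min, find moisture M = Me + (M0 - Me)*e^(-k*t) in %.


M = Me + (M0 - Me) * e^(-k*t)
  = 10 + (24 - 10) * e^(-0.008*238)
  = 10 + 14 * e^(-1.904)
  = 10 + 14 * 0.14897
  = 10 + 2.0856
  = 12.09%


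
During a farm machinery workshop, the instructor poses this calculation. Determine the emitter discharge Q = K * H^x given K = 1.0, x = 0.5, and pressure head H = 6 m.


Q = K * H^x
  = 1.0 * 6^0.5
  = 1.0 * 2.4495
  = 2.45 L/h


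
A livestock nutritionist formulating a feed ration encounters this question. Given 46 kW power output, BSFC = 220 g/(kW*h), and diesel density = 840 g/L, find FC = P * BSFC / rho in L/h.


FC = P * BSFC / rho_fuel
   = 46 * 220 / 840
   = 10120 / 840
   = 12.05 L/h


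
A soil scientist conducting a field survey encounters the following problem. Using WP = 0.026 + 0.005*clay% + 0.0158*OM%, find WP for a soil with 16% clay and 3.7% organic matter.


WP = 0.026 + 0.005*16 + 0.0158*3.7
   = 0.026 + 0.0800 + 0.0585
   = 0.1645


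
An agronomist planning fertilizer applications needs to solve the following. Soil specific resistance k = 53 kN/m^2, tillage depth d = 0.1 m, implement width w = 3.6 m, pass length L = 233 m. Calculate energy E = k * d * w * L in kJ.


E = k * d * w * L
  = 53 * 0.1 * 3.6 * 233
  = 4445.64 kJ


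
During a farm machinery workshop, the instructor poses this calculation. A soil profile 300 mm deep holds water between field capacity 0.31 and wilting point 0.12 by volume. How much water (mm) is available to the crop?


AW = (FC - WP) * D
   = (0.31 - 0.12) * 300
   = 0.19 * 300
   = 57 mm


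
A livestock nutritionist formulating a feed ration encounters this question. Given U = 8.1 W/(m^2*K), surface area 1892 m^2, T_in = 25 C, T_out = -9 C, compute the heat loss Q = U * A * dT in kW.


dT = 25 - (-9) = 34 K
Q = U * A * dT
  = 8.1 * 1892 * 34
  = 521056.80 W = 521.06 kW


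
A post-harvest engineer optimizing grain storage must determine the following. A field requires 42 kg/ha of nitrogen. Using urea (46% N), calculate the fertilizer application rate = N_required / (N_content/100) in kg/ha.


Rate = N_required / (N_content / 100)
     = 42 / (46 / 100)
     = 42 / 0.46
     = 91.30 kg/ha


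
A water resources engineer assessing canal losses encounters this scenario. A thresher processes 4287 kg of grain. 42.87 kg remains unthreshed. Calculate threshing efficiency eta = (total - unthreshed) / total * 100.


eta = (total - unthreshed) / total * 100
    = (4287 - 42.87) / 4287 * 100
    = 4244.13 / 4287 * 100
    = 99%


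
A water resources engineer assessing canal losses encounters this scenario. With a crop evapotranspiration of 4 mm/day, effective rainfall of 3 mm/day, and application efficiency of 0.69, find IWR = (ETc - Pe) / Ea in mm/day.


IWR = (ETc - Pe) / Ea
    = (4 - 3) / 0.69
    = 1 / 0.69
    = 1.45 mm/day


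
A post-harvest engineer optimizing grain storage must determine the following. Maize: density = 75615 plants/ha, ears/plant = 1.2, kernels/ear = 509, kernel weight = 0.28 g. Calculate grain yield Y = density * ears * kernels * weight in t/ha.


Y = density * ears * kernels * kw
  = 75615 * 1.2 * 509 * 0.28 g/ha
  = 12931979.76 g/ha
  = 12931.98 kg/ha = 12.93 t/ha


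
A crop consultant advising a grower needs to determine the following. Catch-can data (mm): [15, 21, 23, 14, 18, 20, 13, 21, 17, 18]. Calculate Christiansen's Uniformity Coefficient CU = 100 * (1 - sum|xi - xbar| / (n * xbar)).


xbar = 180 / 10 = 18
sum|xi - xbar| = 26
CU = 100 * (1 - 26 / (10 * 18))
   = 100 * (1 - 0.1444)
   = 85.56%


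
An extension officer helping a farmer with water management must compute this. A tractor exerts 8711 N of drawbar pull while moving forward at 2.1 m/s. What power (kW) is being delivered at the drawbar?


P = F * v / 1000
  = 8711 * 2.1 / 1000
  = 18293.10 / 1000
  = 18.29 kW


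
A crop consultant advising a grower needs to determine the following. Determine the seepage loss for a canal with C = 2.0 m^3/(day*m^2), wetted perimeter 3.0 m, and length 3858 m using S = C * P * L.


S = C * P * L
  = 2.0 * 3.0 * 3858
  = 23148 m^3/day


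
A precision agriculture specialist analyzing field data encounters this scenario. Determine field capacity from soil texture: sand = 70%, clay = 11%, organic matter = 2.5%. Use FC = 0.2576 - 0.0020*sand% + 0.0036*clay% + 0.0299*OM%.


FC = 0.2576 - 0.0020*70 + 0.0036*11 + 0.0299*2.5
   = 0.2576 - 0.1400 + 0.0396 + 0.0748
   = 0.2320


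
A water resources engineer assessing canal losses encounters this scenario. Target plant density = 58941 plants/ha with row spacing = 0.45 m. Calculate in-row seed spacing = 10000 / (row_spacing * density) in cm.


spacing = 10000 / (row_sp * density)
        = 10000 / (0.45 * 58941)
        = 10000 / 26523.45
        = 0.37702 m = 37.70 cm


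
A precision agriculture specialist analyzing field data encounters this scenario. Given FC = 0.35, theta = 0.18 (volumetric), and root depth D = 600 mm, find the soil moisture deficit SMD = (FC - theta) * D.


SMD = (FC - theta) * D
    = (0.35 - 0.18) * 600
    = 0.170 * 600
    = 102 mm


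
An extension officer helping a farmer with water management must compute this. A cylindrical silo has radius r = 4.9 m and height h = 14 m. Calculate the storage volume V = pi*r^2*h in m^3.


V = pi * r^2 * h
  = pi * 4.9^2 * 14
  = pi * 24.01 * 14
  = 1056.01 m^3


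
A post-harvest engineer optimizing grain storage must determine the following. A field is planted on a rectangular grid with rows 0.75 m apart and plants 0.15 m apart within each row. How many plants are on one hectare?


D = 10000 / (row_sp * plant_sp)
  = 10000 / (0.75 * 0.15)
  = 10000 / 0.1125
  = 88888.89 plants/ha


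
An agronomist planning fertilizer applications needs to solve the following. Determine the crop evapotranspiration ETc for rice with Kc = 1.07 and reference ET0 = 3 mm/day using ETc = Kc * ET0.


ETc = Kc * ET0
    = 1.07 * 3
    = 3.21 mm/day


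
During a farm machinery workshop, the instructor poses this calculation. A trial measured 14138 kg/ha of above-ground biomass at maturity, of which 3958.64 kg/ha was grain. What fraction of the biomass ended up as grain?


HI = grain_yield / biomass
   = 3958.64 / 14138
   = 0.28


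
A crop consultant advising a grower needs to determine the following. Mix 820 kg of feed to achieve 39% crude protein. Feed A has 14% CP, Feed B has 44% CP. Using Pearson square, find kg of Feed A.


parts_A = CP_b - target = 44 - 39 = 5
parts_B = target - CP_a = 39 - 14 = 25
total_parts = 5 + 25 = 30
Feed A = 820 * 5 / 30 = 136.67 kg
Feed B = 820 * 25 / 30 = 683.33 kg

136.67 kg


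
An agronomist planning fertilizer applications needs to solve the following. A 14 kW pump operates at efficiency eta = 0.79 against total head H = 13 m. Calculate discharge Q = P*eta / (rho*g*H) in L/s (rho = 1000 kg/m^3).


Q = (P * 1000 * eta) / (rho * g * H)
  = (14 * 1000 * 0.79) / (1000 * 9.81 * 13)
  = 11060 / 127530
  = 0.08672 m^3/s = 86.72 L/s


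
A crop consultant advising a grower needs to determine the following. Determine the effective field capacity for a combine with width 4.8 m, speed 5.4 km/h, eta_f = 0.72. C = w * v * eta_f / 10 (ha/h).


C = w * v * eta_f / 10
  = 4.8 * 5.4 * 0.72 / 10
  = 18.66 / 10
  = 1.87 ha/h


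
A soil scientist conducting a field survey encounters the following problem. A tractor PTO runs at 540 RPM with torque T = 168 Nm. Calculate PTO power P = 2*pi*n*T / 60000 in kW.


P = 2*pi*n*T / 60000
  = 2*pi * 540 * 168 / 60000
  = 570010.57 / 60000
  = 9.50 kW


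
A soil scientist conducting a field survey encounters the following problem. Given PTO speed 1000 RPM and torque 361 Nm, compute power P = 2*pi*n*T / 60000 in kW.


P = 2*pi*n*T / 60000
  = 2*pi * 1000 * 361 / 60000
  = 2268229.90 / 60000
  = 37.80 kW


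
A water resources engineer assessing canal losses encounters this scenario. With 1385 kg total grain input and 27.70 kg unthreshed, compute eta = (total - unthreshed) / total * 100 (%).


eta = (total - unthreshed) / total * 100
    = (1385 - 27.70) / 1385 * 100
    = 1357.30 / 1385 * 100
    = 98%


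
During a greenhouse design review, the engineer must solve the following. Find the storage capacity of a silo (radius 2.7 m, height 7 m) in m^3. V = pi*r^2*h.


V = pi * r^2 * h
  = pi * 2.7^2 * 7
  = pi * 7.29 * 7
  = 160.32 m^3


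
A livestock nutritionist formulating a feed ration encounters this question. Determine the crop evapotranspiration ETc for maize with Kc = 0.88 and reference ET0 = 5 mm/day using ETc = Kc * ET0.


ETc = Kc * ET0
    = 0.88 * 5
    = 4.40 mm/day


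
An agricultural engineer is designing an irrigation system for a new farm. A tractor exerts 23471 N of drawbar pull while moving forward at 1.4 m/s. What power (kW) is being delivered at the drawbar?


P = F * v / 1000
  = 23471 * 1.4 / 1000
  = 32859.40 / 1000
  = 32.86 kW


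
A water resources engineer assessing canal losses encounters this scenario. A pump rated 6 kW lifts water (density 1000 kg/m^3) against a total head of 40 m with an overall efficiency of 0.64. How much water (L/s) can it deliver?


Q = (P * 1000 * eta) / (rho * g * H)
  = (6 * 1000 * 0.64) / (1000 * 9.81 * 40)
  = 3840 / 392400
  = 0.00979 m^3/s = 9.79 L/s


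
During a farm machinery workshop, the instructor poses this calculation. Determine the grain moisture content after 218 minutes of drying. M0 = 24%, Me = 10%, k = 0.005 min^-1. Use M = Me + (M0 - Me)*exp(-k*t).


M = Me + (M0 - Me) * e^(-k*t)
  = 10 + (24 - 10) * e^(-0.005*218)
  = 10 + 14 * e^(-1.090)
  = 10 + 14 * 0.33622
  = 10 + 4.7070
  = 14.71%


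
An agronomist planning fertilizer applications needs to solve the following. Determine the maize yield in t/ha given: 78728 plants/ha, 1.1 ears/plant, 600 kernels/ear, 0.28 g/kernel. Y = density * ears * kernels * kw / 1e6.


Y = density * ears * kernels * kw
  = 78728 * 1.1 * 600 * 0.28 g/ha
  = 14548934.40 g/ha
  = 14548.93 kg/ha = 14.55 t/ha


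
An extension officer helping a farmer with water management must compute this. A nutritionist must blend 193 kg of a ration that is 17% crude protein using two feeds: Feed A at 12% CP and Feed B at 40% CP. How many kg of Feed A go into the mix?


parts_A = CP_b - target = 40 - 17 = 23
parts_B = target - CP_a = 17 - 12 = 5
total_parts = 23 + 5 = 28
Feed A = 193 * 23 / 28 = 158.54 kg
Feed B = 193 * 5 / 28 = 34.46 kg

158.54 kg


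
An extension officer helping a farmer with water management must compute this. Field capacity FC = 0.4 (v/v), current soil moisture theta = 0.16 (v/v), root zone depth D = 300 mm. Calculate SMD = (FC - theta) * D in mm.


SMD = (FC - theta) * D
    = (0.4 - 0.16) * 300
    = 0.240 * 300
    = 72 mm


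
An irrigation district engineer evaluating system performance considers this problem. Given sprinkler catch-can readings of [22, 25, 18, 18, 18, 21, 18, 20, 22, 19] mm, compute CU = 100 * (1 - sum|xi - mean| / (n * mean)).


xbar = 201 / 10 = 20.100
sum|xi - xbar| = 19.200
CU = 100 * (1 - 19.200 / (10 * 20.100))
   = 100 * (1 - 0.0955)
   = 90.45%


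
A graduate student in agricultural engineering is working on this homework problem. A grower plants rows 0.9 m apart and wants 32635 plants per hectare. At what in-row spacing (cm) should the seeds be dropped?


spacing = 10000 / (row_sp * density)
        = 10000 / (0.9 * 32635)
        = 10000 / 29371.50
        = 0.34047 m = 34.05 cm


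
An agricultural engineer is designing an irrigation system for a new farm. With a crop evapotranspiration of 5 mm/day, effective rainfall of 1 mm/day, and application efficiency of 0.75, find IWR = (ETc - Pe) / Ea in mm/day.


IWR = (ETc - Pe) / Ea
    = (5 - 1) / 0.75
    = 4 / 0.75
    = 5.33 mm/day


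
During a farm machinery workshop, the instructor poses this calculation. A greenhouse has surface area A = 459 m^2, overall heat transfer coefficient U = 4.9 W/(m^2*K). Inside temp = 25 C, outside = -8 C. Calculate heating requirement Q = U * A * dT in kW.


dT = 25 - (-8) = 33 K
Q = U * A * dT
  = 4.9 * 459 * 33
  = 74220.30 W = 74.22 kW


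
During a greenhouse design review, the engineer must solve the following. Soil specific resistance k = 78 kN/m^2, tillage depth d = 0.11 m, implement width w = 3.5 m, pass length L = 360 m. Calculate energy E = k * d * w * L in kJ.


E = k * d * w * L
  = 78 * 0.11 * 3.5 * 360
  = 10810.80 kJ


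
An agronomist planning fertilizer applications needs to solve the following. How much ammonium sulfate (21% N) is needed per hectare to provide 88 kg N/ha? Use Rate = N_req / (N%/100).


Rate = N_required / (N_content / 100)
     = 88 / (21 / 100)
     = 88 / 0.21
     = 419.05 kg/ha


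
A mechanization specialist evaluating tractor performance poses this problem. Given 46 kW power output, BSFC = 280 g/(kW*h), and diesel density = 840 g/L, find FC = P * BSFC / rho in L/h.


FC = P * BSFC / rho_fuel
   = 46 * 280 / 840
   = 12880 / 840
   = 15.33 L/h


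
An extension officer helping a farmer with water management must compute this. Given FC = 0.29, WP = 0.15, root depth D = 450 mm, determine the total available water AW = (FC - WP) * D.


AW = (FC - WP) * D
   = (0.29 - 0.15) * 450
   = 0.14 * 450
   = 63 mm


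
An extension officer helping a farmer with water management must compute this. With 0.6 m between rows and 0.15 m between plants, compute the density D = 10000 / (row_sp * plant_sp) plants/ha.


D = 10000 / (row_sp * plant_sp)
  = 10000 / (0.6 * 0.15)
  = 10000 / 0.0900
  = 111111.11 plants/ha


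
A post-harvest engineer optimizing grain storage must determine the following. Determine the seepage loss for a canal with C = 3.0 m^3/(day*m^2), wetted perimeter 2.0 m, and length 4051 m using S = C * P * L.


S = C * P * L
  = 3.0 * 2.0 * 4051
  = 24306 m^3/day


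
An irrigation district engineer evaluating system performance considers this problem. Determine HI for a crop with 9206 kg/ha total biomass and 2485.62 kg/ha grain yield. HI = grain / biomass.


HI = grain_yield / biomass
   = 2485.62 / 9206
   = 0.27


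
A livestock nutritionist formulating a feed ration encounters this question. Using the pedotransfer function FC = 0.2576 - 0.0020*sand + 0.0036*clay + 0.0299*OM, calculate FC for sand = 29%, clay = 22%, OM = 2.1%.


FC = 0.2576 - 0.0020*29 + 0.0036*22 + 0.0299*2.1
   = 0.2576 - 0.0580 + 0.0792 + 0.0628
   = 0.3416


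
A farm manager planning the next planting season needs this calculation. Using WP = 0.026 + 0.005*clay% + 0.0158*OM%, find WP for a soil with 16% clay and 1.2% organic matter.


WP = 0.026 + 0.005*16 + 0.0158*1.2
   = 0.026 + 0.0800 + 0.0190
   = 0.1250


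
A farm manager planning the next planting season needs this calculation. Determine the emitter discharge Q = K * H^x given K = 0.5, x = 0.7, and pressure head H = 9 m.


Q = K * H^x
  = 0.5 * 9^0.7
  = 0.5 * 4.6555
  = 2.33 L/h


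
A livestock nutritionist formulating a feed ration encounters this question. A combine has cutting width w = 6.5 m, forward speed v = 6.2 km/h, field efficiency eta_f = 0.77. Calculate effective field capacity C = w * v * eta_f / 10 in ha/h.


C = w * v * eta_f / 10
  = 6.5 * 6.2 * 0.77 / 10
  = 31.03 / 10
  = 3.10 ha/h


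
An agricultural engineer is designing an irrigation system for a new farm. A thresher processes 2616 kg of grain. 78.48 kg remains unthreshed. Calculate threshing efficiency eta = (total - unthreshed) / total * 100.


eta = (total - unthreshed) / total * 100
    = (2616 - 78.48) / 2616 * 100
    = 2537.52 / 2616 * 100
    = 97%


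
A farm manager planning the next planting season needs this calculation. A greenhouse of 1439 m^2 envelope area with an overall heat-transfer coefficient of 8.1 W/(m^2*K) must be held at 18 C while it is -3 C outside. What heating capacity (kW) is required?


dT = 18 - (-3) = 21 K
Q = U * A * dT
  = 8.1 * 1439 * 21
  = 244773.90 W = 244.77 kW


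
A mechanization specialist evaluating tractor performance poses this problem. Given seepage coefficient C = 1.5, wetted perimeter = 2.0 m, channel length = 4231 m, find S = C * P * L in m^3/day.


S = C * P * L
  = 1.5 * 2.0 * 4231
  = 12693 m^3/day


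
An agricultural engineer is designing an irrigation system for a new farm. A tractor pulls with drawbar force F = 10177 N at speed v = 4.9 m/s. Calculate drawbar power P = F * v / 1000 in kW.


P = F * v / 1000
  = 10177 * 4.9 / 1000
  = 49867.30 / 1000
  = 49.87 kW


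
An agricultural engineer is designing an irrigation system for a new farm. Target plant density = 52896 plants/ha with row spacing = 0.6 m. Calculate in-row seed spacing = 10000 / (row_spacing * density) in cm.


spacing = 10000 / (row_sp * density)
        = 10000 / (0.6 * 52896)
        = 10000 / 31737.60
        = 0.31508 m = 31.51 cm


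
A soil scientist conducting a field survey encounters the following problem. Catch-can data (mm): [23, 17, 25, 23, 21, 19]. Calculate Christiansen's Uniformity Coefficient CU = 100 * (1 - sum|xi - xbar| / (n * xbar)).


xbar = 128 / 6 = 21.333
sum|xi - xbar| = 14
CU = 100 * (1 - 14 / (6 * 21.333))
   = 100 * (1 - 0.1094)
   = 89.06%


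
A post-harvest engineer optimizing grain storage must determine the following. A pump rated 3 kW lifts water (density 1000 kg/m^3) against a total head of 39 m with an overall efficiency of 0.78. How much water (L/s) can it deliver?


Q = (P * 1000 * eta) / (rho * g * H)
  = (3 * 1000 * 0.78) / (1000 * 9.81 * 39)
  = 2340 / 382590
  = 0.00612 m^3/s = 6.12 L/s


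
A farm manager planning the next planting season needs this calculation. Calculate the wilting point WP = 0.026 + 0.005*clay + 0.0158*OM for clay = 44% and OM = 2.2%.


WP = 0.026 + 0.005*44 + 0.0158*2.2
   = 0.026 + 0.2200 + 0.0348
   = 0.2808


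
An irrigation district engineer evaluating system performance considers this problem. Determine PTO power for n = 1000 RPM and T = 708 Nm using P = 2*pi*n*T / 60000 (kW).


P = 2*pi*n*T / 60000
  = 2*pi * 1000 * 708 / 60000
  = 4448495.20 / 60000
  = 74.14 kW


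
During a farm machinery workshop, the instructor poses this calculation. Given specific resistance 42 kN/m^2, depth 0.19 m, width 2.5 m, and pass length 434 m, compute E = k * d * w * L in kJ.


E = k * d * w * L
  = 42 * 0.19 * 2.5 * 434
  = 8658.30 kJ


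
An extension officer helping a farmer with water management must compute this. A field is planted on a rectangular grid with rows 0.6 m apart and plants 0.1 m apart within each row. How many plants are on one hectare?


D = 10000 / (row_sp * plant_sp)
  = 10000 / (0.6 * 0.1)
  = 10000 / 0.0600
  = 166666.67 plants/ha


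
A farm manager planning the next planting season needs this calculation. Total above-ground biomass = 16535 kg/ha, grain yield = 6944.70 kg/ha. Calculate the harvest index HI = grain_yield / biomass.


HI = grain_yield / biomass
   = 6944.70 / 16535
   = 0.42


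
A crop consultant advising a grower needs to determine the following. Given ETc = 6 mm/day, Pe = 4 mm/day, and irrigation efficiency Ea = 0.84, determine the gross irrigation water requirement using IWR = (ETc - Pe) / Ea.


IWR = (ETc - Pe) / Ea
    = (6 - 4) / 0.84
    = 2 / 0.84
    = 2.38 mm/day


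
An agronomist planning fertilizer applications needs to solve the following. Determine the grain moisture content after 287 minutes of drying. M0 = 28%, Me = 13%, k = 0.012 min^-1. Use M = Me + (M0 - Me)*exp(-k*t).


M = Me + (M0 - Me) * e^(-k*t)
  = 13 + (28 - 13) * e^(-0.012*287)
  = 13 + 15 * e^(-3.444)
  = 13 + 15 * 0.03194
  = 13 + 0.4791
  = 13.48%


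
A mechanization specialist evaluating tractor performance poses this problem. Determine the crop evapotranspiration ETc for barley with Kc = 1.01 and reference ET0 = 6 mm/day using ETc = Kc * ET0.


ETc = Kc * ET0
    = 1.01 * 6
    = 6.06 mm/day


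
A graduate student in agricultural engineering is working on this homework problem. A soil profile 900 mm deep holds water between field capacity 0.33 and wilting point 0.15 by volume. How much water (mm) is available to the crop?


AW = (FC - WP) * D
   = (0.33 - 0.15) * 900
   = 0.18 * 900
   = 162 mm


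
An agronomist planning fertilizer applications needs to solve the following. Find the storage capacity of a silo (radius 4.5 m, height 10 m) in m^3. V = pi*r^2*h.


V = pi * r^2 * h
  = pi * 4.5^2 * 10
  = pi * 20.25 * 10
  = 636.17 m^3


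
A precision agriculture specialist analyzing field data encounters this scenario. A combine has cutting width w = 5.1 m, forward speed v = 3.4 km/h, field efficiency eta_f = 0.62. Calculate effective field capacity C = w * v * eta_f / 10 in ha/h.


C = w * v * eta_f / 10
  = 5.1 * 3.4 * 0.62 / 10
  = 10.75 / 10
  = 1.08 ha/h


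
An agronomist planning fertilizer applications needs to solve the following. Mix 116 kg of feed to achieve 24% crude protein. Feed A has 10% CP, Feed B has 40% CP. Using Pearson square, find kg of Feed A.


parts_A = CP_b - target = 40 - 24 = 16
parts_B = target - CP_a = 24 - 10 = 14
total_parts = 16 + 14 = 30
Feed A = 116 * 16 / 30 = 61.87 kg
Feed B = 116 * 14 / 30 = 54.13 kg

61.87 kg


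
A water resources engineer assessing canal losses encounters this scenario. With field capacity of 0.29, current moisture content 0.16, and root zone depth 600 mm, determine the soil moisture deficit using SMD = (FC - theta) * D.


SMD = (FC - theta) * D
    = (0.29 - 0.16) * 600
    = 0.130 * 600
    = 78 mm


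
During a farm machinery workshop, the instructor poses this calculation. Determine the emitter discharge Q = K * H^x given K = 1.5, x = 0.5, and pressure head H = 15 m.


Q = K * H^x
  = 1.5 * 15^0.5
  = 1.5 * 3.8730
  = 5.81 L/h


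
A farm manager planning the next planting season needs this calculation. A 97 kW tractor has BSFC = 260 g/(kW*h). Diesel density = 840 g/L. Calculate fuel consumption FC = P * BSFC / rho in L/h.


FC = P * BSFC / rho_fuel
   = 97 * 260 / 840
   = 25220 / 840
   = 30.02 L/h


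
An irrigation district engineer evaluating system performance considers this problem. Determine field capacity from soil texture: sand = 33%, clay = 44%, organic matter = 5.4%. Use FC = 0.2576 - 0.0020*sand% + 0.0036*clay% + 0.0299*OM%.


FC = 0.2576 - 0.0020*33 + 0.0036*44 + 0.0299*5.4
   = 0.2576 - 0.0660 + 0.1584 + 0.1615
   = 0.5115


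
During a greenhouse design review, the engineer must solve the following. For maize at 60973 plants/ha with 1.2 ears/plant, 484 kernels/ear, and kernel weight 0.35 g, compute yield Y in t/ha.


Y = density * ears * kernels * kw
  = 60973 * 1.2 * 484 * 0.35 g/ha
  = 12394591.44 g/ha
  = 12394.59 kg/ha = 12.39 t/ha


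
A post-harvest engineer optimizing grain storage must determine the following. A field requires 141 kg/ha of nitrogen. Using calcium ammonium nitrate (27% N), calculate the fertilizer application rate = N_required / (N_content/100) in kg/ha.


Rate = N_required / (N_content / 100)
     = 141 / (27 / 100)
     = 141 / 0.27
     = 522.22 kg/ha


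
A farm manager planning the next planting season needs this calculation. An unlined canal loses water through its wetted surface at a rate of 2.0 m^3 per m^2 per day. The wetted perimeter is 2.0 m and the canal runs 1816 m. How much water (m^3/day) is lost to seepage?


S = C * P * L
  = 2.0 * 2.0 * 1816
  = 7264 m^3/day


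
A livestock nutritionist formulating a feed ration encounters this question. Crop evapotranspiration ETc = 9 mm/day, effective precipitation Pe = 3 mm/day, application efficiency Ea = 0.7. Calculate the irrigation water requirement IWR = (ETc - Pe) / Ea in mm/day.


IWR = (ETc - Pe) / Ea
    = (9 - 3) / 0.7
    = 6 / 0.7
    = 8.57 mm/day


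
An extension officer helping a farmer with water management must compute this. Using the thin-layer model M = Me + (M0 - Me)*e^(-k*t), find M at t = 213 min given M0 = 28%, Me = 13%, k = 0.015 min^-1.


M = Me + (M0 - Me) * e^(-k*t)
  = 13 + (28 - 13) * e^(-0.015*213)
  = 13 + 15 * e^(-3.195)
  = 13 + 15 * 0.04097
  = 13 + 0.6145
  = 13.61%
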